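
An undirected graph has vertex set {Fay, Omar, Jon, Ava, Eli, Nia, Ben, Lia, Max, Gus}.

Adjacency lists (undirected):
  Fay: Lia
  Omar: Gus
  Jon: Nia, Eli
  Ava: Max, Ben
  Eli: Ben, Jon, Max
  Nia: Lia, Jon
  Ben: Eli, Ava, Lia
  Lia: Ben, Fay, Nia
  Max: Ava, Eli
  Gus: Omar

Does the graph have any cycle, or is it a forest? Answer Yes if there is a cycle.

Yes

DFS, tracking each vertex's parent; an edge to a visited non-parent vertex closes a cycle.
Start from Max:
visit Max (parent –)
  visit Ava (parent Max)
    Ava–Max: parent, skip
    visit Ben (parent Ava)
      visit Eli (parent Ben)
        Eli–Ben: parent, skip
        visit Jon (parent Eli)
          visit Nia (parent Jon)
            visit Lia (parent Nia)
              Lia–Ben: Ben visited and ≠ parent → cycle
Cycle: Ben – Eli – Jon – Nia – Lia – Ben.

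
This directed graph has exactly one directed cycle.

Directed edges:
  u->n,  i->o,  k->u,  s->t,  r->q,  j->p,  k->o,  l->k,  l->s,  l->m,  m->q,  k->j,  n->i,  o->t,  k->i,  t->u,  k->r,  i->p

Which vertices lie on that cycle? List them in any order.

DFS with gray/black marking from u:
u gray
  n gray
    i gray
      o gray
        t gray
          t→u: u is gray → back edge
Back edge closes the cycle u → n → i → o → t → u; its vertices are {i, n, o, t, u}.

i, n, o, t, u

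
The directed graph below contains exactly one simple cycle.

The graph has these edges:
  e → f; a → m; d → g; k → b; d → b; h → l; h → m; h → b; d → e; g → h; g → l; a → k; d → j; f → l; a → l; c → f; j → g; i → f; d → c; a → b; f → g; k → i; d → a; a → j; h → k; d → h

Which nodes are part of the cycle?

f, g, h, i, k

DFS with gray/black marking from h:
h gray
  l gray
  l black
  k gray
    b gray
    b black
    i gray
      f gray
        g gray
          g→l: l black — skip
          g→h: h is gray → back edge
Back edge closes the cycle h → k → i → f → g → h; its vertices are {f, g, h, i, k}.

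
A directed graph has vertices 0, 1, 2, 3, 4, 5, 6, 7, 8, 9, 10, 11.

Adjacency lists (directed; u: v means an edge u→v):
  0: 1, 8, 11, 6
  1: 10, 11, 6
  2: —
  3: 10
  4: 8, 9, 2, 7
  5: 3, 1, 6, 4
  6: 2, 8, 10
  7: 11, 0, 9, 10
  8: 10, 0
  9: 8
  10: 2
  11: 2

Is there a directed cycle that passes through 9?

9 lies on a cycle iff there is a path from 9 back to itself.
Exploring from 9, it never reaches itself; equivalently, its strongly connected component is a singleton.

No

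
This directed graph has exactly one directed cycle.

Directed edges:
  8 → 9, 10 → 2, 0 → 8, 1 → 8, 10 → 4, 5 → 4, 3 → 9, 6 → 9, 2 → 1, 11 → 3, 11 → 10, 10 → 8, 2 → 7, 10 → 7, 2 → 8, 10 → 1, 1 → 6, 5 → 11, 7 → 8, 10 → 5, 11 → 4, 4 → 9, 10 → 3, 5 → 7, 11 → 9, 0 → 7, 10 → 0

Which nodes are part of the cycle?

DFS with gray/black marking from 11:
11 gray
  4 gray
    9 gray
    9 black
  4 black
  10 gray
    7 gray
      8 gray
        8→9: 9 black — skip
      8 black
    7 black
    3 gray
      3→9: 9 black — skip
    3 black
    0 gray
      0→8: 8 black — skip
      0→7: 7 black — skip
    0 black
    2 gray
      2→7: 7 black — skip
      1 gray
        1→8: 8 black — skip
        6 gray
          6→9: 9 black — skip
        6 black
      1 black
      2→8: 8 black — skip
    2 black
    10→8: 8 black — skip
    5 gray
      5→11: 11 is gray → back edge
Back edge closes the cycle 11 → 10 → 5 → 11; its vertices are {5, 10, 11}.

5, 10, 11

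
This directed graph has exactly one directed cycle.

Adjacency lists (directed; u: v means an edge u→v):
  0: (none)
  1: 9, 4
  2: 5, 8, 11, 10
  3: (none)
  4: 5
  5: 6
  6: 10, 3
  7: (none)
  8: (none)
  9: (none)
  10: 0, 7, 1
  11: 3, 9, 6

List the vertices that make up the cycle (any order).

1, 4, 5, 6, 10

DFS with gray/black marking from 10:
10 gray
  0 gray
  0 black
  7 gray
  7 black
  1 gray
    9 gray
    9 black
    4 gray
      5 gray
        6 gray
          6→10: 10 is gray → back edge
Back edge closes the cycle 10 → 1 → 4 → 5 → 6 → 10; its vertices are {1, 4, 5, 6, 10}.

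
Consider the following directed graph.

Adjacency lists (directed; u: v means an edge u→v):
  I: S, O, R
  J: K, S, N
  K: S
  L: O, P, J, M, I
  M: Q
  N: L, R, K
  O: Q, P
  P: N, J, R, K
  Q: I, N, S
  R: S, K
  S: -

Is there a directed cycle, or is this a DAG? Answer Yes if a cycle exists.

Yes

DFS with white/gray/black marking, starting from Q:
Q gray
  I gray
    S gray
    S black
    O gray
      O→Q: Q is gray → back edge
Back edge found, so a cycle exists: Q → I → O → Q.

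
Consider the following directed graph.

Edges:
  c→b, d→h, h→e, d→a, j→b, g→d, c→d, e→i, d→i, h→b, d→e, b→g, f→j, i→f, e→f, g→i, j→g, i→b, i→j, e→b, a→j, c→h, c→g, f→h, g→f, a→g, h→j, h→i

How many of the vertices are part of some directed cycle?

9

A vertex is on a directed cycle iff it belongs to a strongly connected component of size ≥ 2 (or has a self-loop).
The vertices on cycles are {a, b, d, e, f, g, h, i, j} — 9 in total.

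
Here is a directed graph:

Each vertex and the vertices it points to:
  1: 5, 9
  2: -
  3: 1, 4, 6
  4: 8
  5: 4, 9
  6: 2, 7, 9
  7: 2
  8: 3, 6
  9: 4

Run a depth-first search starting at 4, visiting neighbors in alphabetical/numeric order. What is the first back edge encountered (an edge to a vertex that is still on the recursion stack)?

DFS from 4 (visiting neighbors in alphabetical/numeric order); mark gray on enter, black on exit:
4 gray
  8 gray
    3 gray
      1 gray
        5 gray
          5→4: 4 is gray → back edge
First back edge: 5 → 4.

5→4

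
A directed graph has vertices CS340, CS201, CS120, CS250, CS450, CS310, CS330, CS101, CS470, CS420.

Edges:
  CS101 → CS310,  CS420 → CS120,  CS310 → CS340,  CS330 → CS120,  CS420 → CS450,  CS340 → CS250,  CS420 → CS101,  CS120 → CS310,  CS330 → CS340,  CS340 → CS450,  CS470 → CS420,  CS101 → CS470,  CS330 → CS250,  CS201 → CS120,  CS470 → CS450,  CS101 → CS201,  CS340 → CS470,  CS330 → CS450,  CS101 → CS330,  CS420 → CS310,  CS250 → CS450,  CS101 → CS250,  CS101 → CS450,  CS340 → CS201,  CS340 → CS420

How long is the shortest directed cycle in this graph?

3

For each vertex v, BFS finds the shortest path from v back to v.
The shortest such closed walk is CS420 → CS101 → CS470 → CS420, length 3.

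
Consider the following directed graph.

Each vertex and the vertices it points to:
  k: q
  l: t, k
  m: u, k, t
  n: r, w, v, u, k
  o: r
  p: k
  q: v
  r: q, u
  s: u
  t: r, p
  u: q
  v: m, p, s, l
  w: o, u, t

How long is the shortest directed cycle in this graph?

4

For each vertex v, BFS finds the shortest path from v back to v.
The shortest such closed walk is v → l → k → q → v, length 4.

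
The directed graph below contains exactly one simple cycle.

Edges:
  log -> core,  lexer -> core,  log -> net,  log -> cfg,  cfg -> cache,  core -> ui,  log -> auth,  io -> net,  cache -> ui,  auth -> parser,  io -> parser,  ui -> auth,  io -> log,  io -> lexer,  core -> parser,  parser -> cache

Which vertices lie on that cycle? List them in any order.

DFS with gray/black marking from auth:
auth gray
  parser gray
    cache gray
      ui gray
        ui→auth: auth is gray → back edge
Back edge closes the cycle auth → parser → cache → ui → auth; its vertices are {ui, auth, cache, parser}.

ui, auth, cache, parser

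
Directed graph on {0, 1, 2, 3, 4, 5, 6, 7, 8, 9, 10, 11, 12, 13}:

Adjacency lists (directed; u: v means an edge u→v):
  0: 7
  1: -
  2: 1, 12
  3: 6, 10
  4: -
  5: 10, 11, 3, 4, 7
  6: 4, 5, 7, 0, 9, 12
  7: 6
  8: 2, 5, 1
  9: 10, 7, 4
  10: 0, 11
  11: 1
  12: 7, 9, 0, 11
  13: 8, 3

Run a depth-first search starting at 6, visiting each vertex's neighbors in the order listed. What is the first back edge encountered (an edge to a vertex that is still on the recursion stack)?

DFS from 6 (visiting each vertex's neighbors in the order listed); mark gray on enter, black on exit:
6 gray
  4 gray
  4 black
  5 gray
    10 gray
      0 gray
        7 gray
          7→6: 6 is gray → back edge
First back edge: 7 → 6.

7→6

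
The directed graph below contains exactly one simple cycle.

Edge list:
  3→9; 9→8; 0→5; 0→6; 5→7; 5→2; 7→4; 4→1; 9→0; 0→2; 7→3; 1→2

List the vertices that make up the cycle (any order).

DFS with gray/black marking from 7:
7 gray
  4 gray
    1 gray
      2 gray
      2 black
    1 black
  4 black
  3 gray
    9 gray
      0 gray
        5 gray
          5→7: 7 is gray → back edge
Back edge closes the cycle 7 → 3 → 9 → 0 → 5 → 7; its vertices are {0, 3, 5, 7, 9}.

0, 3, 5, 7, 9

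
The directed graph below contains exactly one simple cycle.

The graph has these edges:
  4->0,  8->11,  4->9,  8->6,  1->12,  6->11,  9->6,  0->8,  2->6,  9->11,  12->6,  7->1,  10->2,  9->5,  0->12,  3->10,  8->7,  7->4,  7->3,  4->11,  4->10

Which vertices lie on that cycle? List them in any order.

DFS with gray/black marking from 7:
7 gray
  1 gray
    12 gray
      6 gray
        11 gray
        11 black
      6 black
    12 black
  1 black
  3 gray
    10 gray
      2 gray
        2→6: 6 black — skip
      2 black
    10 black
  3 black
  4 gray
    4→10: 10 black — skip
    9 gray
      9→11: 11 black — skip
      5 gray
      5 black
      9→6: 6 black — skip
    9 black
    0 gray
      8 gray
        8→11: 11 black — skip
        8→7: 7 is gray → back edge
Back edge closes the cycle 7 → 4 → 0 → 8 → 7; its vertices are {0, 4, 7, 8}.

0, 4, 7, 8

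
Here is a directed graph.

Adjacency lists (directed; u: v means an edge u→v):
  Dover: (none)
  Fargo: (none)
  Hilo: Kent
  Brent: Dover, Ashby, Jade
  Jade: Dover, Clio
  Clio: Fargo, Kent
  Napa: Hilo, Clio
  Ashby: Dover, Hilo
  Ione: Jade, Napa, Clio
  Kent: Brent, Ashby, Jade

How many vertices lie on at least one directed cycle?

6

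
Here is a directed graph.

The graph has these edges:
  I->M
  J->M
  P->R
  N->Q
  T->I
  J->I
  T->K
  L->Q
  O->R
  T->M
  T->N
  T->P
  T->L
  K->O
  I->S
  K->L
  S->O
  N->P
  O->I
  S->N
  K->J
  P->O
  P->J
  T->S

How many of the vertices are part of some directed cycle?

6

A vertex is on a directed cycle iff it belongs to a strongly connected component of size ≥ 2 (or has a self-loop).
The vertices on cycles are {I, J, N, O, P, S} — 6 in total.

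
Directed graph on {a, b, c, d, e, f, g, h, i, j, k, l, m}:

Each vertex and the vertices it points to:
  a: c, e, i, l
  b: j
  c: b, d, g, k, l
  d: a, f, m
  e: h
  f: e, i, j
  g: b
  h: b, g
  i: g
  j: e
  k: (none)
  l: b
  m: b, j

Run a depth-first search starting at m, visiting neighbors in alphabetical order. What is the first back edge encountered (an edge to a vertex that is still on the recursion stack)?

DFS from m (visiting neighbors in alphabetical order); mark gray on enter, black on exit:
m gray
  b gray
    j gray
      e gray
        h gray
          h→b: b is gray → back edge
First back edge: h → b.

h->b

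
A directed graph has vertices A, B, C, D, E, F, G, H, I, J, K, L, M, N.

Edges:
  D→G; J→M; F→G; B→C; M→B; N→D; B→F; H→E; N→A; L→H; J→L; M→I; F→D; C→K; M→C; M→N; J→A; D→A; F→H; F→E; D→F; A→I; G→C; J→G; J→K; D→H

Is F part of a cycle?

F is on a cycle iff F can reach itself via ≥1 edge.
F → D → F — yes.

Yes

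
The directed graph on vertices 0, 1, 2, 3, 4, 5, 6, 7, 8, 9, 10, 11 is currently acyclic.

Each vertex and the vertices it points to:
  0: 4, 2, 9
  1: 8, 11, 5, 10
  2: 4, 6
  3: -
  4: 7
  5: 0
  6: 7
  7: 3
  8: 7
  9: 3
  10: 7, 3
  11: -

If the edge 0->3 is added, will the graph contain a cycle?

Adding 0→3 creates a cycle iff 3 can already reach 0.
Explore from 3: no path reaches 0. The graph stays acyclic.

No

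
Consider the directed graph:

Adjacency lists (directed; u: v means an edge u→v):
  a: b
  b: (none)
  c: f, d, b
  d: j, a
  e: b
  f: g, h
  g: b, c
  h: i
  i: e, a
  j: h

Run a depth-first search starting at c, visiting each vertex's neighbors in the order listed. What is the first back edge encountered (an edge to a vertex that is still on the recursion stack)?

g->c

DFS from c (visiting each vertex's neighbors in the order listed); mark gray on enter, black on exit:
c gray
  f gray
    g gray
      b gray
      b black
      g→c: c is gray → back edge
First back edge: g → c.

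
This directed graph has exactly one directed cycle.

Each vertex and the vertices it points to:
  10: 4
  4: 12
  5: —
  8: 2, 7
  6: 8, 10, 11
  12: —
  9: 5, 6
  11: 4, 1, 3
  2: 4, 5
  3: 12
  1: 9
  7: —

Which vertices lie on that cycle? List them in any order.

DFS with gray/black marking from 9:
9 gray
  5 gray
  5 black
  6 gray
    8 gray
      2 gray
        4 gray
          12 gray
          12 black
        4 black
        2→5: 5 black — skip
      2 black
      7 gray
      7 black
    8 black
    10 gray
      10→4: 4 black — skip
    10 black
    11 gray
      11→4: 4 black — skip
      1 gray
        1→9: 9 is gray → back edge
Back edge closes the cycle 9 → 6 → 11 → 1 → 9; its vertices are {1, 6, 9, 11}.

1, 6, 9, 11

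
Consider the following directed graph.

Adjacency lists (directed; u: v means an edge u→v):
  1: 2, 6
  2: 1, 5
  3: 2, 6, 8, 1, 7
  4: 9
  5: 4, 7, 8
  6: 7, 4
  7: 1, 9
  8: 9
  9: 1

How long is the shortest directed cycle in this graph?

2

For each vertex v, BFS finds the shortest path from v back to v.
The shortest such closed walk is 2 → 1 → 2, length 2.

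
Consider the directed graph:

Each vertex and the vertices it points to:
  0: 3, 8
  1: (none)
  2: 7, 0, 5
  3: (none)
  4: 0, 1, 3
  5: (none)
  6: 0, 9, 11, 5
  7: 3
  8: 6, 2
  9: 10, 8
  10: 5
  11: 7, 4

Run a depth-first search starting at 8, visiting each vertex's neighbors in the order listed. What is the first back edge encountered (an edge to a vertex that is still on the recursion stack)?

0->8

DFS from 8 (visiting each vertex's neighbors in the order listed); mark gray on enter, black on exit:
8 gray
  6 gray
    0 gray
      3 gray
      3 black
      0→8: 8 is gray → back edge
First back edge: 0 → 8.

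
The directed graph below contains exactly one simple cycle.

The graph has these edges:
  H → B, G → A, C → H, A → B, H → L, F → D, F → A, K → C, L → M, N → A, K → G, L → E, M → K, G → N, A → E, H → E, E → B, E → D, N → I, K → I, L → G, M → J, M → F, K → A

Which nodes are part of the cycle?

DFS with gray/black marking from L:
L gray
  G gray
    N gray
      I gray
      I black
      A gray
        B gray
        B black
        E gray
          D gray
          D black
          E→B: B black — skip
        E black
      A black
    N black
    G→A: A black — skip
  G black
  M gray
    F gray
      F→D: D black — skip
      F→A: A black — skip
    F black
    K gray
      K→A: A black — skip
      C gray
        H gray
          H→B: B black — skip
          H→L: L is gray → back edge
Back edge closes the cycle L → M → K → C → H → L; its vertices are {C, H, K, L, M}.

C, H, K, L, M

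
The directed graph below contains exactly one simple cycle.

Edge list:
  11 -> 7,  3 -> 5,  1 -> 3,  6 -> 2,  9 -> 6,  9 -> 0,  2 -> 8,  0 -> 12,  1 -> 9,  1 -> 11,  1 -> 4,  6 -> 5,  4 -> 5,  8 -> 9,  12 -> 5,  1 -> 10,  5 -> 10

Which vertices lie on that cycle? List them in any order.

DFS with gray/black marking from 9:
9 gray
  6 gray
    2 gray
      8 gray
        8→9: 9 is gray → back edge
Back edge closes the cycle 9 → 6 → 2 → 8 → 9; its vertices are {2, 6, 8, 9}.

2, 6, 8, 9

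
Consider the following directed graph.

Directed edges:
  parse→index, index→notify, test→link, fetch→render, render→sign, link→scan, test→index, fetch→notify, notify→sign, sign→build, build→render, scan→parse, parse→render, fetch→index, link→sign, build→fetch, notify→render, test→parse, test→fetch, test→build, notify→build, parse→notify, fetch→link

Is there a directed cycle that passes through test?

test lies on a cycle iff there is a path from test back to itself.
Exploring from test, it never reaches itself; equivalently, its strongly connected component is a singleton.

No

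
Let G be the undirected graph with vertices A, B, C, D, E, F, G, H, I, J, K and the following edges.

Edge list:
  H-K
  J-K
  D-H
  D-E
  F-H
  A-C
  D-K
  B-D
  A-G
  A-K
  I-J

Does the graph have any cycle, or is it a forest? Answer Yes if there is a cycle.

DFS, tracking each vertex's parent; an edge to a visited non-parent vertex closes a cycle.
Start from I:
visit I (parent –)
  visit J (parent I)
    J–I: parent, skip
    visit K (parent J)
      visit H (parent K)
        visit F (parent H)
          F–H: parent, skip
        H–K: parent, skip
        visit D (parent H)
          visit B (parent D)
            B–D: parent, skip
          D–H: parent, skip
          D–K: K visited and ≠ parent → cycle
Cycle: K – H – D – K.

Yes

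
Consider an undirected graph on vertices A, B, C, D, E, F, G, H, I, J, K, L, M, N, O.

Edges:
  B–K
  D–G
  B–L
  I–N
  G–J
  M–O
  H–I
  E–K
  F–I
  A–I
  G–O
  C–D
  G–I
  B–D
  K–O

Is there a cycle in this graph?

DFS, tracking each vertex's parent; an edge to a visited non-parent vertex closes a cycle.
Start from G:
visit G (parent –)
  visit O (parent G)
    O–G: parent, skip
    visit K (parent O)
      visit E (parent K)
        E–K: parent, skip
      K–O: parent, skip
      visit B (parent K)
        visit L (parent B)
          L–B: parent, skip
        visit D (parent B)
          D–B: parent, skip
          visit C (parent D)
            C–D: parent, skip
          D–G: G visited and ≠ parent → cycle
Cycle: G – O – K – B – D – G.

Yes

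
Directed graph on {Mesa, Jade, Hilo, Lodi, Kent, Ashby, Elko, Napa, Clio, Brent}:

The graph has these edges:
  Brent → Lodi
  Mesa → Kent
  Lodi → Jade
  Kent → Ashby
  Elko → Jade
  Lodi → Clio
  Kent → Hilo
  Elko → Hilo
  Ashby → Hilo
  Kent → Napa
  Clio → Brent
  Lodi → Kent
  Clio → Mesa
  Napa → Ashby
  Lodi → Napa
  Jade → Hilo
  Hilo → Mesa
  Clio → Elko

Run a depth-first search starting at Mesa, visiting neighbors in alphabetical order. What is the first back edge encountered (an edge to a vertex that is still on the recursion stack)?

DFS from Mesa (visiting neighbors in alphabetical order); mark gray on enter, black on exit:
Mesa gray
  Kent gray
    Ashby gray
      Hilo gray
        Hilo→Mesa: Mesa is gray → back edge
First back edge: Hilo → Mesa.

Hilo->Mesa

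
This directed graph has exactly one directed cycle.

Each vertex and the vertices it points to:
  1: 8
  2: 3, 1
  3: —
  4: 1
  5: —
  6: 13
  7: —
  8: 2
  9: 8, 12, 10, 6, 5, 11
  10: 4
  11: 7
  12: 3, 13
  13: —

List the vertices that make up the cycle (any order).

DFS with gray/black marking from 8:
8 gray
  2 gray
    3 gray
    3 black
    1 gray
      1→8: 8 is gray → back edge
Back edge closes the cycle 8 → 2 → 1 → 8; its vertices are {1, 2, 8}.

1, 2, 8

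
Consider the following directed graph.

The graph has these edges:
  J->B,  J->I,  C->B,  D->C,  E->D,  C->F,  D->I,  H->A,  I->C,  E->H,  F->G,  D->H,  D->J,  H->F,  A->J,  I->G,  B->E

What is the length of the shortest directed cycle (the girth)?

4

For each vertex v, BFS finds the shortest path from v back to v.
The shortest such closed walk is B → E → D → J → B, length 4.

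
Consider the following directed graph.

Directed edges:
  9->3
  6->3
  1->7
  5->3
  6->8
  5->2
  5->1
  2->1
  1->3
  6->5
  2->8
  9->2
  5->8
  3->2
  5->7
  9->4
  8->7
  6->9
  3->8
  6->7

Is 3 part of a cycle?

Yes

3 is on a cycle iff 3 can reach itself via ≥1 edge.
3 → 2 → 1 → 3 — yes.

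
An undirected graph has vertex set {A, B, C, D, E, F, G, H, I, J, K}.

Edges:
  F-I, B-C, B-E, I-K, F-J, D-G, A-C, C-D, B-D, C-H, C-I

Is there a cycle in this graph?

Yes

DFS, tracking each vertex's parent; an edge to a visited non-parent vertex closes a cycle.
Start from C:
visit C (parent –)
  visit A (parent C)
    A–C: parent, skip
  visit I (parent C)
    visit F (parent I)
      F–I: parent, skip
      visit J (parent F)
        J–F: parent, skip
    visit K (parent I)
      K–I: parent, skip
    I–C: parent, skip
  visit H (parent C)
    H–C: parent, skip
  visit B (parent C)
    visit D (parent B)
      D–B: parent, skip
      D–C: C visited and ≠ parent → cycle
Cycle: C – B – D – C.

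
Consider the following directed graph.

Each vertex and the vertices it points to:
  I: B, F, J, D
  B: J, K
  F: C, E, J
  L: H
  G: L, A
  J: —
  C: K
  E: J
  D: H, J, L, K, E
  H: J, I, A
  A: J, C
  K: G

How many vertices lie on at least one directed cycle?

A vertex is on a directed cycle iff it belongs to a strongly connected component of size ≥ 2 (or has a self-loop).
The vertices on cycles are {A, B, C, D, F, G, H, I, K, L} — 10 in total.

10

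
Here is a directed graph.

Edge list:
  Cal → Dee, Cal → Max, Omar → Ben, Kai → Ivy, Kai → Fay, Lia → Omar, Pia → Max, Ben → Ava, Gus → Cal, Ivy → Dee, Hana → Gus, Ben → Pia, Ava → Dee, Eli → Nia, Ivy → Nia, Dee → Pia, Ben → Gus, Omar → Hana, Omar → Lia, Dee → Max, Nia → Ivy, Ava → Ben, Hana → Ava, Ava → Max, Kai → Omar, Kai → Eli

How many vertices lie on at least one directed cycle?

6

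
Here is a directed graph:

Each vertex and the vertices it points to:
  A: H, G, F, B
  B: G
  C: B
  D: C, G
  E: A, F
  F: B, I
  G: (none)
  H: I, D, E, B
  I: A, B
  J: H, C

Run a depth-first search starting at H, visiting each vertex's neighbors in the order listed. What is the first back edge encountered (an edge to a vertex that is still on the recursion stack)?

A→H

DFS from H (visiting each vertex's neighbors in the order listed); mark gray on enter, black on exit:
H gray
  I gray
    A gray
      A→H: H is gray → back edge
First back edge: A → H.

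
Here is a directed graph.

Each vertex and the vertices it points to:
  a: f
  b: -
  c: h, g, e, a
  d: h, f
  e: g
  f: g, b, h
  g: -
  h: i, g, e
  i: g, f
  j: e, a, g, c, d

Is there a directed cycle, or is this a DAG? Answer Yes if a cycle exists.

Yes

DFS with white/gray/black marking, starting from i:
i gray
  g gray
  g black
  f gray
    f→g: g black — skip
    b gray
    b black
    h gray
      h→i: i is gray → back edge
Back edge found, so a cycle exists: i → f → h → i.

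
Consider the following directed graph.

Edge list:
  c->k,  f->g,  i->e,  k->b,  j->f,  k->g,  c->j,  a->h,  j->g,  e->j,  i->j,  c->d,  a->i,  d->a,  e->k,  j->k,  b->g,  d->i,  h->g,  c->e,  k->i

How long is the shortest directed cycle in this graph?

3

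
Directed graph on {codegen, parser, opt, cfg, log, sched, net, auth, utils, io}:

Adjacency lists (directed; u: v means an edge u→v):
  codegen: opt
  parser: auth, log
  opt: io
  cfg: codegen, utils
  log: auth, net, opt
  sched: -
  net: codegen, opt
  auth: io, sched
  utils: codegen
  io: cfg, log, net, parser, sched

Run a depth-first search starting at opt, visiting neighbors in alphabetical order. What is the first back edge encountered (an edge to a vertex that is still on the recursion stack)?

DFS from opt (visiting neighbors in alphabetical order); mark gray on enter, black on exit:
opt gray
  io gray
    cfg gray
      codegen gray
        codegen→opt: opt is gray → back edge
First back edge: codegen → opt.

codegen->opt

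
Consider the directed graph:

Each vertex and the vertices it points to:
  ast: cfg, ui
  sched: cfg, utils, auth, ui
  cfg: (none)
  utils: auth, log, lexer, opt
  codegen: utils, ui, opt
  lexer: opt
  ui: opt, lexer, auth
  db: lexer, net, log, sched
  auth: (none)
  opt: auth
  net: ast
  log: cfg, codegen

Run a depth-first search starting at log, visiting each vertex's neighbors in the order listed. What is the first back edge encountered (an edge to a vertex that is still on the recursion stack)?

utils->log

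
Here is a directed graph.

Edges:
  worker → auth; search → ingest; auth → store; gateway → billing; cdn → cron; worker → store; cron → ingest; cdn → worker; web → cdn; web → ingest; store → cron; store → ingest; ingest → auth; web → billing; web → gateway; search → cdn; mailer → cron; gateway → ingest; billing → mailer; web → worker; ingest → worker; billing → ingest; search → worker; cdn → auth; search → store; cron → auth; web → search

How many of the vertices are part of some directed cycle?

5

A vertex is on a directed cycle iff it belongs to a strongly connected component of size ≥ 2 (or has a self-loop).
The vertices on cycles are {auth, cron, store, ingest, worker} — 5 in total.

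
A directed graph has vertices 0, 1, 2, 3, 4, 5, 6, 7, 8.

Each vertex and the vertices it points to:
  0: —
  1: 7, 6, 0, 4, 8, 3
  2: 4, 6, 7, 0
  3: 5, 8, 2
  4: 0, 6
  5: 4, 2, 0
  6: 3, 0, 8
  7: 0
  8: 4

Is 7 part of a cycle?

No

7 lies on a cycle iff there is a path from 7 back to itself.
Exploring from 7, it never reaches itself; equivalently, its strongly connected component is a singleton.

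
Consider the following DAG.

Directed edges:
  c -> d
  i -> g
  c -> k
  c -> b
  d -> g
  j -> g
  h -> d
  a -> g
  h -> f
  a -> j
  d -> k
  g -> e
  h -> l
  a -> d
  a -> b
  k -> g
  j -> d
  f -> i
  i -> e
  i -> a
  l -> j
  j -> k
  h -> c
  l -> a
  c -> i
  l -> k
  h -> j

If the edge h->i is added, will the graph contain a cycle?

No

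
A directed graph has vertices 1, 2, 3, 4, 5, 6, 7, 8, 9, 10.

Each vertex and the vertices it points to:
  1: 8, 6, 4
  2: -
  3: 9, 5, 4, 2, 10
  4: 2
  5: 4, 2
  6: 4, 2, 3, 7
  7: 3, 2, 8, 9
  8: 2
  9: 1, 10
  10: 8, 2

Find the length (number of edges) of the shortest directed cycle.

4

For each vertex v, BFS finds the shortest path from v back to v.
The shortest such closed walk is 7 → 9 → 1 → 6 → 7, length 4.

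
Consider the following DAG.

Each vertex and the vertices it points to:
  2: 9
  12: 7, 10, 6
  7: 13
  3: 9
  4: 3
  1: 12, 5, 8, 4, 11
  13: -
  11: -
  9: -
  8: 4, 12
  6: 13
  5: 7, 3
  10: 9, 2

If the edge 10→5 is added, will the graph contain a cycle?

No

Adding 10→5 creates a cycle iff 5 can already reach 10.
Explore from 5: no path reaches 10. The graph stays acyclic.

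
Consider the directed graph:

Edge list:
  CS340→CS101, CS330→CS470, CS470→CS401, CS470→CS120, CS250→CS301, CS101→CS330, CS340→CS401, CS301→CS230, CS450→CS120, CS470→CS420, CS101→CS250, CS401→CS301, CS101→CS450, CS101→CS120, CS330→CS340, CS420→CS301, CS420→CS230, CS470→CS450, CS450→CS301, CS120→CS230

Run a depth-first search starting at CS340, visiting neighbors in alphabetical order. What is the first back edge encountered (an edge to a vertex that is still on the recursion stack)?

CS330->CS340

DFS from CS340 (visiting neighbors in alphabetical order); mark gray on enter, black on exit:
CS340 gray
  CS101 gray
    CS120 gray
      CS230 gray
      CS230 black
    CS120 black
    CS250 gray
      CS301 gray
        CS301→CS230: CS230 black — skip
      CS301 black
    CS250 black
    CS330 gray
      CS330→CS340: CS340 is gray → back edge
First back edge: CS330 → CS340.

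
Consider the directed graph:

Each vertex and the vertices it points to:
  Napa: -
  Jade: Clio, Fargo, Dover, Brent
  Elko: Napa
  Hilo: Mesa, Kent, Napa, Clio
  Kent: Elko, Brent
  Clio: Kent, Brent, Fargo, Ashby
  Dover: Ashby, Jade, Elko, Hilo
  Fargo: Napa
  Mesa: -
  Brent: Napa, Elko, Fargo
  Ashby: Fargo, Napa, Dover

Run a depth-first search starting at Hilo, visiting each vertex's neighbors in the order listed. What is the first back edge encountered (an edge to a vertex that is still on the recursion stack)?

Dover->Ashby

DFS from Hilo (visiting each vertex's neighbors in the order listed); mark gray on enter, black on exit:
Hilo gray
  Mesa gray
  Mesa black
  Kent gray
    Elko gray
      Napa gray
      Napa black
    Elko black
    Brent gray
      Brent→Napa: Napa black — skip
      Brent→Elko: Elko black — skip
      Fargo gray
        Fargo→Napa: Napa black — skip
      Fargo black
    Brent black
  Kent black
  Hilo→Napa: Napa black — skip
  Clio gray
    Clio→Kent: Kent black — skip
    Clio→Brent: Brent black — skip
    Clio→Fargo: Fargo black — skip
    Ashby gray
      Ashby→Fargo: Fargo black — skip
      Ashby→Napa: Napa black — skip
      Dover gray
        Dover→Ashby: Ashby is gray → back edge
First back edge: Dover → Ashby.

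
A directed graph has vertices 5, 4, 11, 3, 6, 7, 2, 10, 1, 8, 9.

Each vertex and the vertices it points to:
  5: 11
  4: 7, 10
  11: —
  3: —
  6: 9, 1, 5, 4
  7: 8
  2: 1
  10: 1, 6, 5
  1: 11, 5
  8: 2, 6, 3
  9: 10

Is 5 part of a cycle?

5 lies on a cycle iff there is a path from 5 back to itself.
Exploring from 5, it never reaches itself; equivalently, its strongly connected component is a singleton.

No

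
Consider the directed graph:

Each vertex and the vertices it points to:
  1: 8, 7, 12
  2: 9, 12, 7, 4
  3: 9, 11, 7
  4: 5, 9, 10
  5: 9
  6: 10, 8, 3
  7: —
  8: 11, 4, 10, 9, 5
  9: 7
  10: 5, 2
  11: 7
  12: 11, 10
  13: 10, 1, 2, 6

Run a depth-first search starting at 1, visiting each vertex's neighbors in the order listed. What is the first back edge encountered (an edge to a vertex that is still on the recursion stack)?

DFS from 1 (visiting each vertex's neighbors in the order listed); mark gray on enter, black on exit:
1 gray
  8 gray
    11 gray
      7 gray
      7 black
    11 black
    4 gray
      5 gray
        9 gray
          9→7: 7 black — skip
        9 black
      5 black
      4→9: 9 black — skip
      10 gray
        10→5: 5 black — skip
        2 gray
          2→9: 9 black — skip
          12 gray
            12→11: 11 black — skip
            12→10: 10 is gray → back edge
First back edge: 12 → 10.

12→10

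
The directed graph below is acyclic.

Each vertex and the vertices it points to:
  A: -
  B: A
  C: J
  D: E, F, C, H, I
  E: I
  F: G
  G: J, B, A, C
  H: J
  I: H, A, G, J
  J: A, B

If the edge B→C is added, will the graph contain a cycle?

Adding B→C creates a cycle iff C can already reach B.
Path from C: C → J → B.
So C → … → B → C is a cycle.

Yes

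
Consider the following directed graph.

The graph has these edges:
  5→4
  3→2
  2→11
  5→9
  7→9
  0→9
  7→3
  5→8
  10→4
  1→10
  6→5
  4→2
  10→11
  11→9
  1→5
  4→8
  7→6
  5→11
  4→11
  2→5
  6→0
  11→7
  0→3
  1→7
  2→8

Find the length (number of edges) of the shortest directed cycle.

3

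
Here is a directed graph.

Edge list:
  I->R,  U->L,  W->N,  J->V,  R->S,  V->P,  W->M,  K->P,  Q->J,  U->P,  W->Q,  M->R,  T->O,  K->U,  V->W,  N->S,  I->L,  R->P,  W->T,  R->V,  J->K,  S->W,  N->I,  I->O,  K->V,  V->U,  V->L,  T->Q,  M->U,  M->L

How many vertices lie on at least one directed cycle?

A vertex is on a directed cycle iff it belongs to a strongly connected component of size ≥ 2 (or has a self-loop).
The vertices on cycles are {I, J, K, M, N, Q, R, S, T, V, W} — 11 in total.

11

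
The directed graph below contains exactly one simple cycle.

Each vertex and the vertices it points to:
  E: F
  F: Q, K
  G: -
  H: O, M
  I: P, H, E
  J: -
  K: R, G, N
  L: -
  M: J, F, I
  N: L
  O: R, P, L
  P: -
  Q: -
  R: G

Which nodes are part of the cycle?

DFS with gray/black marking from M:
M gray
  J gray
  J black
  F gray
    Q gray
    Q black
    K gray
      R gray
        G gray
        G black
      R black
      K→G: G black — skip
      N gray
        L gray
        L black
      N black
    K black
  F black
  I gray
    P gray
    P black
    H gray
      O gray
        O→R: R black — skip
        O→P: P black — skip
        O→L: L black — skip
      O black
      H→M: M is gray → back edge
Back edge closes the cycle M → I → H → M; its vertices are {H, I, M}.

H, I, M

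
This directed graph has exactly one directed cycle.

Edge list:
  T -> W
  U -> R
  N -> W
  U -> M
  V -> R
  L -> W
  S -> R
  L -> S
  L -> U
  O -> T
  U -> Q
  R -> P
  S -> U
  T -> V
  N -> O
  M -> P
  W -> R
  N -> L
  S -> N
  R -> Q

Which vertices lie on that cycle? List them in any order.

DFS with gray/black marking from S:
S gray
  U gray
    Q gray
    Q black
    M gray
      P gray
      P black
    M black
    R gray
      R→Q: Q black — skip
      R→P: P black — skip
    R black
  U black
  S→R: R black — skip
  N gray
    O gray
      T gray
        W gray
          W→R: R black — skip
        W black
        V gray
          V→R: R black — skip
        V black
      T black
    O black
    N→W: W black — skip
    L gray
      L→S: S is gray → back edge
Back edge closes the cycle S → N → L → S; its vertices are {L, N, S}.

L, N, S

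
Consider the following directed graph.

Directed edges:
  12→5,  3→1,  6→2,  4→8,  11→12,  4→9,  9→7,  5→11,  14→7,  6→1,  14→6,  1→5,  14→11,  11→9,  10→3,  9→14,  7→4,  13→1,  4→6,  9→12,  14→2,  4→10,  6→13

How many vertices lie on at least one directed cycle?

A vertex is on a directed cycle iff it belongs to a strongly connected component of size ≥ 2 (or has a self-loop).
The vertices on cycles are {1, 3, 4, 5, 6, 7, 9, 10, 11, 12, 13, 14} — 12 in total.

12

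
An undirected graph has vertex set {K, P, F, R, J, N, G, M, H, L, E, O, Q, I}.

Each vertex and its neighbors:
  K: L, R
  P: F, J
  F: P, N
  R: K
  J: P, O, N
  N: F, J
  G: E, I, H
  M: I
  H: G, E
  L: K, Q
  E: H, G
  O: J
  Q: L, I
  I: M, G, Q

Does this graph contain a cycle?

Yes

DFS, tracking each vertex's parent; an edge to a visited non-parent vertex closes a cycle.
Start from E:
visit E (parent –)
  visit H (parent E)
    visit G (parent H)
      G–E: E visited and ≠ parent → cycle
Cycle: E – H – G – E.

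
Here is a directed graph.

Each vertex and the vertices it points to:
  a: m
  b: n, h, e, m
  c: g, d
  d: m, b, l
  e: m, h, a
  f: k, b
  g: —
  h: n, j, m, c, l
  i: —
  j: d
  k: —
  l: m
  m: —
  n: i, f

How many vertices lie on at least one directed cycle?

8

A vertex is on a directed cycle iff it belongs to a strongly connected component of size ≥ 2 (or has a self-loop).
The vertices on cycles are {b, c, d, e, f, h, j, n} — 8 in total.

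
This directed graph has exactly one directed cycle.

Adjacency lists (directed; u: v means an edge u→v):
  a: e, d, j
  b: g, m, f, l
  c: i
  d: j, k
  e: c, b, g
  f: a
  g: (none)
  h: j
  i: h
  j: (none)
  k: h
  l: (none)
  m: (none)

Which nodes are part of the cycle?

a, b, e, f

DFS with gray/black marking from e:
e gray
  c gray
    i gray
      h gray
        j gray
        j black
      h black
    i black
  c black
  b gray
    g gray
    g black
    m gray
    m black
    f gray
      a gray
        a→e: e is gray → back edge
Back edge closes the cycle e → b → f → a → e; its vertices are {a, b, e, f}.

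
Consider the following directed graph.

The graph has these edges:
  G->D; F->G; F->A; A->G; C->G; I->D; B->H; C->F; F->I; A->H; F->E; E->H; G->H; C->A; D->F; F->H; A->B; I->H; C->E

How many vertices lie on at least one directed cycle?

A vertex is on a directed cycle iff it belongs to a strongly connected component of size ≥ 2 (or has a self-loop).
The vertices on cycles are {A, D, F, G, I} — 5 in total.

5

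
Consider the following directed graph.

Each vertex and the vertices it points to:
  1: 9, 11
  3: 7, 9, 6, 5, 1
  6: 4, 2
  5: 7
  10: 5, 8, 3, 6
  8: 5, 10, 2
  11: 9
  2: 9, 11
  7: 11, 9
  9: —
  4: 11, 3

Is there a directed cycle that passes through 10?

Yes

10 is on a cycle iff 10 can reach itself via ≥1 edge.
10 → 8 → 10 — yes.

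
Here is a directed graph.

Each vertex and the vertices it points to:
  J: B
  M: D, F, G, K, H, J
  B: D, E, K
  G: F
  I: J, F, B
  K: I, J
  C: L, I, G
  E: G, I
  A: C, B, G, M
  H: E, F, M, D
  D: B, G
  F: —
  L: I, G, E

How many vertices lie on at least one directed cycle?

8

A vertex is on a directed cycle iff it belongs to a strongly connected component of size ≥ 2 (or has a self-loop).
The vertices on cycles are {B, D, E, H, I, J, K, M} — 8 in total.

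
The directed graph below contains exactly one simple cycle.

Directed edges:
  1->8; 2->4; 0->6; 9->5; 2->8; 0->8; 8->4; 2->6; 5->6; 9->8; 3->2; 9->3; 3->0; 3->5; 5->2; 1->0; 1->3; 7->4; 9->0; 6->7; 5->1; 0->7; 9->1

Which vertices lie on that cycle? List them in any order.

1, 3, 5

DFS with gray/black marking from 3:
3 gray
  2 gray
    8 gray
      4 gray
      4 black
    8 black
    2→4: 4 black — skip
    6 gray
      7 gray
        7→4: 4 black — skip
      7 black
    6 black
  2 black
  5 gray
    5→2: 2 black — skip
    1 gray
      0 gray
        0→6: 6 black — skip
        0→7: 7 black — skip
        0→8: 8 black — skip
      0 black
      1→8: 8 black — skip
      1→3: 3 is gray → back edge
Back edge closes the cycle 3 → 5 → 1 → 3; its vertices are {1, 3, 5}.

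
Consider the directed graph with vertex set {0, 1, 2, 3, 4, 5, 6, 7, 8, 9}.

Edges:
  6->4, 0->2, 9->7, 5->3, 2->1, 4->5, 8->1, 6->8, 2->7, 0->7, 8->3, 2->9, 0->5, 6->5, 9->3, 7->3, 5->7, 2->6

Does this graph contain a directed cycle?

No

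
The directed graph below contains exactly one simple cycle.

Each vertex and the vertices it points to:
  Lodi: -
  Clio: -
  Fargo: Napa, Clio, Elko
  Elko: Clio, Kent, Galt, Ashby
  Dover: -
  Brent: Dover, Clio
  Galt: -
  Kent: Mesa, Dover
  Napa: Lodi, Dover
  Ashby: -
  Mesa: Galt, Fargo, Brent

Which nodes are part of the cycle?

DFS with gray/black marking from Mesa:
Mesa gray
  Galt gray
  Galt black
  Fargo gray
    Napa gray
      Lodi gray
      Lodi black
      Dover gray
      Dover black
    Napa black
    Clio gray
    Clio black
    Elko gray
      Elko→Clio: Clio black — skip
      Kent gray
        Kent→Mesa: Mesa is gray → back edge
Back edge closes the cycle Mesa → Fargo → Elko → Kent → Mesa; its vertices are {Elko, Kent, Mesa, Fargo}.

Elko, Kent, Mesa, Fargo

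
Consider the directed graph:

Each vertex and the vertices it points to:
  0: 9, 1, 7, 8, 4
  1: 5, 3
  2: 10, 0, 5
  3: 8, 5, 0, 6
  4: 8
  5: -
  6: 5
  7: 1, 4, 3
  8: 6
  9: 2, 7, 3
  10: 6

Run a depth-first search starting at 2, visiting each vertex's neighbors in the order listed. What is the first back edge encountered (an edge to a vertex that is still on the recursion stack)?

DFS from 2 (visiting each vertex's neighbors in the order listed); mark gray on enter, black on exit:
2 gray
  10 gray
    6 gray
      5 gray
      5 black
    6 black
  10 black
  0 gray
    9 gray
      9→2: 2 is gray → back edge
First back edge: 9 → 2.

9→2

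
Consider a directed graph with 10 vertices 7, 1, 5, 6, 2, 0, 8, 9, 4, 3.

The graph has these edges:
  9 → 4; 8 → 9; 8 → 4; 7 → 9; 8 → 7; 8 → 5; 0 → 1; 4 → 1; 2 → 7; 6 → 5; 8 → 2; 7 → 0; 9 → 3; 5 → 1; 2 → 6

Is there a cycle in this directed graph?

DFS with white/gray/black marking, starting from 3:
3 gray
3 black
7 gray
  9 gray
    9→3: 3 black — skip
    4 gray
      1 gray
      1 black
    4 black
  9 black
  0 gray
    0→1: 1 black — skip
  0 black
7 black
5 gray
  5→1: 1 black — skip
5 black
6 gray
  6→5: 5 black — skip
6 black
2 gray
  2→6: 6 black — skip
  2→7: 7 black — skip
2 black
8 gray
  8→5: 5 black — skip
  8→2: 2 black — skip
  8→7: 7 black — skip
  8→9: 9 black — skip
  8→4: 4 black — skip
8 black
Every edge goes to a white or black vertex — no back edge, so the graph is acyclic.

No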